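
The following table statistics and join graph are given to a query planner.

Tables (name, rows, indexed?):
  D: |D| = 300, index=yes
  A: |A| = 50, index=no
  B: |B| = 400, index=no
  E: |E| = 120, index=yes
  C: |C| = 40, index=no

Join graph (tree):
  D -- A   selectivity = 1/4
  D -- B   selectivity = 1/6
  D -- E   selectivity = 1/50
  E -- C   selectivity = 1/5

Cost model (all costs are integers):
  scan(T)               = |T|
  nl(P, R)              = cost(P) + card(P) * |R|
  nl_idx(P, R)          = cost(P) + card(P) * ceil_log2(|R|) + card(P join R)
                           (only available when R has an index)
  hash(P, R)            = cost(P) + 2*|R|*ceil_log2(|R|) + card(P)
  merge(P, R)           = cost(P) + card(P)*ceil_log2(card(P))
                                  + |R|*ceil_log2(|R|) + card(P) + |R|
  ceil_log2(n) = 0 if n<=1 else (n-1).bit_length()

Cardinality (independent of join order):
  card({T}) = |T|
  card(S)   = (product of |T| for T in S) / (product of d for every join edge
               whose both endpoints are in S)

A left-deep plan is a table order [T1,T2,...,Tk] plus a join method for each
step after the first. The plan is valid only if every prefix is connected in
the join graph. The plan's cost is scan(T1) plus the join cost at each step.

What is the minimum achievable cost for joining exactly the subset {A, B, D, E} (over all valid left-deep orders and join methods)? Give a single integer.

19440

Selinger DP over subsets of {A,B,D,E}:
  {D}: scan cost=300, card=300
  {A}: scan cost=50, card=50
  {B}: scan cost=400, card=400
  {E}: scan cost=120, card=120
  {AD}: card=3750; try (A,hash)→1200, (D,merge)→3400, (A,merge)→3650, (D,nl_idx)→4250, (D,hash)→5500, (D,nl)→15050 …(+1); best=1200 via (A,hash)
  {BD}: card=20000; try (D,hash)→6200, (B,merge)→7300, (D,merge)→7400, (B,hash)→7800, (D,nl_idx)→24000, (B,nl)→120300 …(+1); best=6200 via (D,hash)
  {DE}: card=720; try (D,nl_idx)→1920, (E,hash)→2280, (E,nl_idx)→3120, (D,merge)→4080, (E,merge)→4260, (D,hash)→5640 …(+2); best=1920 via (D,nl_idx)
  {ABD}: card=250000; try (B,hash)→12150, (A,hash)→26800, (B,merge)→53950, (A,merge)→326550, (A,nl)→1006200, (B,nl)→1501200; best=12150 via (B,hash)
  {ADE}: card=9000; try (A,hash)→3240, (E,hash)→6630, (A,merge)→10190, (E,nl_idx)→36450, (A,nl)→37920, (E,merge)→50910 …(+1); best=3240 via (A,hash)
  {BDE}: card=48000; try (B,hash)→9840, (B,merge)→13840, (E,hash)→27880, (E,nl_idx)→194200, (B,nl)→289920, (E,merge)→327160 …(+1); best=9840 via (B,hash)
  {ABDE}: card=600000; try (B,hash)→19440, (A,hash)→58440, (B,merge)→142240, (E,hash)→263830, (A,merge)→826190, (E,nl_idx)→2362150 …(+4); best=19440 via (B,hash)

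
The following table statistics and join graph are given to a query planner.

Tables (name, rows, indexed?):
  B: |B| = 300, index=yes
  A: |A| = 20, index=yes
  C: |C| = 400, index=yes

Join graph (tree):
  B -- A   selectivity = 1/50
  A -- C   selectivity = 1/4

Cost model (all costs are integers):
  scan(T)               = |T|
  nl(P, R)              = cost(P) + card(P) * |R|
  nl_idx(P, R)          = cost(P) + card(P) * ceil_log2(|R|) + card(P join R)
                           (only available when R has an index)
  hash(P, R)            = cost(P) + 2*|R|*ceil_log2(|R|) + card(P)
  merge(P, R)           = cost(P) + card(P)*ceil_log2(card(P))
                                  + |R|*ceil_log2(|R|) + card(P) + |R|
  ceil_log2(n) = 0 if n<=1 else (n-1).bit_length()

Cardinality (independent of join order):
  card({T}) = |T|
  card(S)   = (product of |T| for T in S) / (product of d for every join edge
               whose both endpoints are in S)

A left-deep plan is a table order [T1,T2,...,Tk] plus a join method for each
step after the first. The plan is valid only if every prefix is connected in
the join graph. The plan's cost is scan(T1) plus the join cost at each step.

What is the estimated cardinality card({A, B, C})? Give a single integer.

Tables in S: A(20), B(300), C(400)
Edges inside S: B-A(d=50), A-C(d=4)
numerator = 20 * 300 * 400 = 2400000
denominator = 50 * 4 = 200
card(S) = 2400000 / 200 = 12000

12000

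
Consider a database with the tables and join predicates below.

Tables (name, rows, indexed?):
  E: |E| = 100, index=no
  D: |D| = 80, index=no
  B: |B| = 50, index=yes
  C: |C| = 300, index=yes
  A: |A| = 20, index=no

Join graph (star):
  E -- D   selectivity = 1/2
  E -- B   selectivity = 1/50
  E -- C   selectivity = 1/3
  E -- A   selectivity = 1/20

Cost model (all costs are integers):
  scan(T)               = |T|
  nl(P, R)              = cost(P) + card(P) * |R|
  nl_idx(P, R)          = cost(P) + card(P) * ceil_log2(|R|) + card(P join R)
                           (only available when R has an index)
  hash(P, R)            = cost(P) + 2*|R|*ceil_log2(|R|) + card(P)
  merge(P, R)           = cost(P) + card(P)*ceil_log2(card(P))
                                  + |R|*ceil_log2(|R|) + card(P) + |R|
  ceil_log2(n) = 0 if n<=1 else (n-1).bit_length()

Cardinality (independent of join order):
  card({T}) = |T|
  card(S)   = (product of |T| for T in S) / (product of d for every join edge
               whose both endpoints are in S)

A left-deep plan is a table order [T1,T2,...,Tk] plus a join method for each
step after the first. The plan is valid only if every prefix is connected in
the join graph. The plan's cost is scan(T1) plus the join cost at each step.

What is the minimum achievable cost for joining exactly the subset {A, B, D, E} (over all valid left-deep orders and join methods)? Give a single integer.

2320

Selinger DP over subsets of {A,B,D,E}:
  {E}: scan cost=100, card=100
  {D}: scan cost=80, card=80
  {B}: scan cost=50, card=50
  {A}: scan cost=20, card=20
  {DE}: card=4000; try (D,hash)→1320, (E,merge)→1520, (D,merge)→1540, (E,hash)→1560, (E,nl)→8080, (D,nl)→8100; best=1320 via (D,hash)
  {BE}: card=100; try (B,hash)→800, (B,nl_idx)→800, (E,merge)→1200, (B,merge)→1250, (E,hash)→1500, (E,nl)→5050 …(+1); best=800 via (B,hash)
  {AE}: card=100; try (A,hash)→400, (E,merge)→940, (A,merge)→1020, (E,hash)→1440, (E,nl)→2020, (A,nl)→2100; best=400 via (A,hash)
  {BDE}: card=4000; try (D,hash)→2020, (D,merge)→2240, (B,hash)→5920, (D,nl)→8800, (B,nl_idx)→29320, (B,merge)→53670 …(+1); best=2020 via (D,hash)
  {ADE}: card=4000; try (D,hash)→1620, (D,merge)→1840, (A,hash)→5520, (D,nl)→8400, (A,merge)→53440, (A,nl)→81320; best=1620 via (D,hash)
  {ABE}: card=100; try (B,hash)→1100, (B,nl_idx)→1100, (A,hash)→1100, (B,merge)→1550, (A,merge)→1720, (A,nl)→2800 …(+1); best=1100 via (B,hash)
  {ABDE}: card=4000; try (D,hash)→2320, (D,merge)→2540, (B,hash)→6220, (A,hash)→6220, (D,nl)→9100, (B,nl_idx)→29620 …(+4); best=2320 via (D,hash)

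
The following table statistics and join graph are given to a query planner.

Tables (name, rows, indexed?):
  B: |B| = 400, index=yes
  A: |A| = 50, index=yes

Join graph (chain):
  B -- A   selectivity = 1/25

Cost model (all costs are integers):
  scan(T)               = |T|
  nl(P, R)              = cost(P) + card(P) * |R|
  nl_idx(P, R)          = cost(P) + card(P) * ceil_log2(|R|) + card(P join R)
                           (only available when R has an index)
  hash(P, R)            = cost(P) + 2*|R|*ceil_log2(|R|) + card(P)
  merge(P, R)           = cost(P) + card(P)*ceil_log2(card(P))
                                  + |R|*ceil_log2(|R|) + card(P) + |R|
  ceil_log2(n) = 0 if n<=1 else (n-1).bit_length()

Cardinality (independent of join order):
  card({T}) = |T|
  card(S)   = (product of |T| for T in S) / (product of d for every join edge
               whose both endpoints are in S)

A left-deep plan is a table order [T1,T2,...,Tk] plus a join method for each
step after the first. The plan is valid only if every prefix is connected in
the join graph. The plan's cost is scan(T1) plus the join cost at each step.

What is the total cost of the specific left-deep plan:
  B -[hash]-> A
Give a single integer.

1400

step 1: scan B: cost=400, card=400
step 2: join A via hash
    card(P join A) = 400*50/(25) = 800
    cost = 400 + 2*50*6 + 400 = 1400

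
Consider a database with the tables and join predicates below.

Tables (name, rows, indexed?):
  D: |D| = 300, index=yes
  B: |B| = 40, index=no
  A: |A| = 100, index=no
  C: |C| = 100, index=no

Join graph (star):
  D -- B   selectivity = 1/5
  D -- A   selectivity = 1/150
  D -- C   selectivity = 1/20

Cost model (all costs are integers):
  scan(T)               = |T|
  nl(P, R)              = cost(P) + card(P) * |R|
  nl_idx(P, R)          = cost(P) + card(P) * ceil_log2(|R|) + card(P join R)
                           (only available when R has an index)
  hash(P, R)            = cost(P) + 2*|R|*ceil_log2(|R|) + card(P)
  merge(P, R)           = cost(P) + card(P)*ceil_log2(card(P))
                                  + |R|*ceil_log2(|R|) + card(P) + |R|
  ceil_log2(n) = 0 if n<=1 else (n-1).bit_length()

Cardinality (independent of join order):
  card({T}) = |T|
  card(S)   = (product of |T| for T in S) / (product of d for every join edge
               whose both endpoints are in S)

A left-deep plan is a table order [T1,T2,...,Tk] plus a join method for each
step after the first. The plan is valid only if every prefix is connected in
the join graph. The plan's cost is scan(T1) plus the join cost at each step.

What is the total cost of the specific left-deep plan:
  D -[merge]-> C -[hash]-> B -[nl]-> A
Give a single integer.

step 1: scan D: cost=300, card=300
step 2: join C via merge
    card(P join C) = 300*100/(20) = 1500
    cost = 300 + 300*9 + 100*7 + 300 + 100 = 4100
step 3: join B via hash
    card(P join B) = 1500*40/(5) = 12000
    cost = 4100 + 2*40*6 + 1500 = 6080
step 4: join A via nl
    card(P join A) = 12000*100/(150) = 8000
    cost = 6080 + 12000*100 = 1206080

1206080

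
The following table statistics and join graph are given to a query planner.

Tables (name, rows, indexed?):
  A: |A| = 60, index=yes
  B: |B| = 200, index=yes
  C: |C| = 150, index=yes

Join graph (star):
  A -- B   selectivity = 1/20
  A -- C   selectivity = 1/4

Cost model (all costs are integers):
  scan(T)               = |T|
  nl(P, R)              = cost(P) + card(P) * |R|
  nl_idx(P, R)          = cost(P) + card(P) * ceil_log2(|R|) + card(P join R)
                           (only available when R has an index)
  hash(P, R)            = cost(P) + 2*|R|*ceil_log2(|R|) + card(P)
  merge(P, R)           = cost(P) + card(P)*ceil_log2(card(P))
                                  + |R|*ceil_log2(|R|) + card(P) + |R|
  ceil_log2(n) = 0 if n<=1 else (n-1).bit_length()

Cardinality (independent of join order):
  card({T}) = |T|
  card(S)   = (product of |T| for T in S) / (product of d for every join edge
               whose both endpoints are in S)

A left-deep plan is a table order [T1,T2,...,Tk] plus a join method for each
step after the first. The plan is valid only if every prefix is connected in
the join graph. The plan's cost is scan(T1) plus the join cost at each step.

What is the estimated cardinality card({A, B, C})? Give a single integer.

22500

Tables in S: A(60), B(200), C(150)
Edges inside S: A-B(d=20), A-C(d=4)
numerator = 60 * 200 * 150 = 1800000
denominator = 20 * 4 = 80
card(S) = 1800000 / 80 = 22500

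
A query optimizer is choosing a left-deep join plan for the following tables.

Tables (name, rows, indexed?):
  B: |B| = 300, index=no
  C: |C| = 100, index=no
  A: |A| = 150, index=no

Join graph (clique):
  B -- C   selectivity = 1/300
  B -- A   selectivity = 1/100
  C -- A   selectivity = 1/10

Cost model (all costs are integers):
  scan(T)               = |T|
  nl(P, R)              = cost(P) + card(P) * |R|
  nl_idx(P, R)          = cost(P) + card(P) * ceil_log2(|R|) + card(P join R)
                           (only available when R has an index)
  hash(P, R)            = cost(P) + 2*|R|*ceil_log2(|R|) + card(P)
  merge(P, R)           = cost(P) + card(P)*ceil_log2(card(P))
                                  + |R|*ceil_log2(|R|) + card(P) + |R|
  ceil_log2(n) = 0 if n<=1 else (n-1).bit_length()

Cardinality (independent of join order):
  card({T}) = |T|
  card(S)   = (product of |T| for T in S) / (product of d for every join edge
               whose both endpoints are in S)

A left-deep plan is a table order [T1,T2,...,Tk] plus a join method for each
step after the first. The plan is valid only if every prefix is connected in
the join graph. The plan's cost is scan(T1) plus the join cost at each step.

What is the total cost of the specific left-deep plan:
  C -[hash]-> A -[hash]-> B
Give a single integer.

step 1: scan C: cost=100, card=100
step 2: join A via hash
    card(P join A) = 100*150/(10) = 1500
    cost = 100 + 2*150*8 + 100 = 2600
step 3: join B via hash
    card(P join B) = 1500*300/(300*100) = 15
    cost = 2600 + 2*300*9 + 1500 = 9500

9500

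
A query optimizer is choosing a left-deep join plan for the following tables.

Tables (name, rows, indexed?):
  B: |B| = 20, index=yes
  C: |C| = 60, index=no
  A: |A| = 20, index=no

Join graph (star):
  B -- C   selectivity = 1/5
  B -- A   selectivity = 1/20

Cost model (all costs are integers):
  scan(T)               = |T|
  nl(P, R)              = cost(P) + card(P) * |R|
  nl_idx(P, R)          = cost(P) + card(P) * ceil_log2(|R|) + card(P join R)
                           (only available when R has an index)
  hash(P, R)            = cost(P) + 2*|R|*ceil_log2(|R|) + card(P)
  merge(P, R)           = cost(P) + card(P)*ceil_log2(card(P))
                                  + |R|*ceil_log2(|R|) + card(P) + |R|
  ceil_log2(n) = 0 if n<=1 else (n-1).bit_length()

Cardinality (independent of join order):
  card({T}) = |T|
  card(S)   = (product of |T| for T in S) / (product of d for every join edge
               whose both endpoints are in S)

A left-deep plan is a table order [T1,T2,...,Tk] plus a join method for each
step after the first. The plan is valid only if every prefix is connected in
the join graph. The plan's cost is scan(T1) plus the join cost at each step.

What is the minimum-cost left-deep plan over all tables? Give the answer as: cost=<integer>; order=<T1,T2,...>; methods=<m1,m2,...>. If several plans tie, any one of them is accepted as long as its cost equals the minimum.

Selinger DP (subsets sized 1..n):
  {B}: scan cost=20, card=20
  {C}: scan cost=60, card=60
  {A}: scan cost=20, card=20
  {BC}: card=240; try (B,hash)→320, (C,merge)→560, (B,merge)→600, (B,nl_idx)→600, (C,hash)→760, (C,nl)→1220 …(+1); best=320 via (B,hash)
  {AB}: card=20; try (B,nl_idx)→140, (B,hash)→240, (A,hash)→240, (B,merge)→260, (A,merge)→260, (B,nl)→420 …(+1); best=140 via (B,nl_idx)
  {ABC}: card=240; try (C,merge)→680, (A,hash)→760, (C,hash)→880, (C,nl)→1340, (A,merge)→2600, (A,nl)→5120; best=680 via (C,merge)

cost=680; order=A,B,C; methods=nl_idx,merge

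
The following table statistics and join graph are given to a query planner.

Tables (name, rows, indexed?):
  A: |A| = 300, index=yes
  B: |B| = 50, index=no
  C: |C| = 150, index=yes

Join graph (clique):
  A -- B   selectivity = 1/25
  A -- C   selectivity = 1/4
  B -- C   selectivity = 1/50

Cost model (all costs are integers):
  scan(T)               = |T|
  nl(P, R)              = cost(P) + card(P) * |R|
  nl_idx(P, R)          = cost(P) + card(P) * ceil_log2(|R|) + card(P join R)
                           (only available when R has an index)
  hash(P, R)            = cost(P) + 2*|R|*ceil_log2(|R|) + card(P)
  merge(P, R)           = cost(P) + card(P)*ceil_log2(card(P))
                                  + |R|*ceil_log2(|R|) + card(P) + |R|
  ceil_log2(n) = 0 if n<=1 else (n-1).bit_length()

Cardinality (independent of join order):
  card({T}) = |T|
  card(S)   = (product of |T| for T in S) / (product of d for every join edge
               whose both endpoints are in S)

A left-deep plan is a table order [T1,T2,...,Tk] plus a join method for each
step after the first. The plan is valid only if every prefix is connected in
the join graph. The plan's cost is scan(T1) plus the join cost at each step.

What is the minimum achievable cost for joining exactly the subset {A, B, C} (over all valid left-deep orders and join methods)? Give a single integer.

2400

Selinger DP over subsets of {A,B,C}:
  {A}: scan cost=300, card=300
  {B}: scan cost=50, card=50
  {C}: scan cost=150, card=150
  {AB}: card=600; try (A,nl_idx)→1100, (B,hash)→1200, (A,merge)→3400, (B,merge)→3650, (A,hash)→5500, (A,nl)→15050 …(+1); best=1100 via (A,nl_idx)
  {AC}: card=11250; try (C,hash)→3000, (A,merge)→4500, (C,merge)→4650, (A,hash)→5700, (A,nl_idx)→12750, (C,nl_idx)→13950 …(+2); best=3000 via (C,hash)
  {BC}: card=150; try (C,nl_idx)→600, (B,hash)→900, (C,merge)→1750, (B,merge)→1850, (C,hash)→2500, (C,nl)→7550 …(+1); best=600 via (C,nl_idx)
  {ABC}: card=450; try (A,nl_idx)→2400, (C,hash)→4100, (A,merge)→4950, (A,hash)→6150, (C,nl_idx)→6350, (C,merge)→9050 …(+5); best=2400 via (A,nl_idx)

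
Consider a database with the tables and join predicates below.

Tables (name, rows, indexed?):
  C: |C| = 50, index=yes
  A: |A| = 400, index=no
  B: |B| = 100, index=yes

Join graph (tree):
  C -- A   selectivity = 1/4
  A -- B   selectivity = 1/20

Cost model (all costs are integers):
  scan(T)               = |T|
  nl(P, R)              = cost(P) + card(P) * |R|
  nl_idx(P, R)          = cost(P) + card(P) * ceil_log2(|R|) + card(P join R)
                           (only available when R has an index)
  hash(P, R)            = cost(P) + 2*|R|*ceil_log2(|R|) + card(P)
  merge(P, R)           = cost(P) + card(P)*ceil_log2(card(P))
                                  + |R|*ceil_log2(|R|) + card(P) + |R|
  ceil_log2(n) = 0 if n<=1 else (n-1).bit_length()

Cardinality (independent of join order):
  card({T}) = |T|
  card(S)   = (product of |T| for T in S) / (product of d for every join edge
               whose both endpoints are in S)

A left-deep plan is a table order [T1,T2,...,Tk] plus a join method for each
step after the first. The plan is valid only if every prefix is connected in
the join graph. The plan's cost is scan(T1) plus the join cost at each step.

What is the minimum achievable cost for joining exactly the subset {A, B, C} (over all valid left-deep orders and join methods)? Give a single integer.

4800

Selinger DP over subsets of {A,B,C}:
  {C}: scan cost=50, card=50
  {A}: scan cost=400, card=400
  {B}: scan cost=100, card=100
  {AC}: card=5000; try (C,hash)→1400, (A,merge)→4400, (C,merge)→4750, (A,hash)→7300, (C,nl_idx)→7800, (A,nl)→20050 …(+1); best=1400 via (C,hash)
  {AB}: card=2000; try (B,hash)→2200, (A,merge)→4900, (B,merge)→5200, (B,nl_idx)→5200, (A,hash)→7400, (A,nl)→40100 …(+1); best=2200 via (B,hash)
  {ABC}: card=25000; try (C,hash)→4800, (B,hash)→7800, (C,merge)→26550, (C,nl_idx)→39200, (B,nl_idx)→61400, (B,merge)→72200 …(+2); best=4800 via (C,hash)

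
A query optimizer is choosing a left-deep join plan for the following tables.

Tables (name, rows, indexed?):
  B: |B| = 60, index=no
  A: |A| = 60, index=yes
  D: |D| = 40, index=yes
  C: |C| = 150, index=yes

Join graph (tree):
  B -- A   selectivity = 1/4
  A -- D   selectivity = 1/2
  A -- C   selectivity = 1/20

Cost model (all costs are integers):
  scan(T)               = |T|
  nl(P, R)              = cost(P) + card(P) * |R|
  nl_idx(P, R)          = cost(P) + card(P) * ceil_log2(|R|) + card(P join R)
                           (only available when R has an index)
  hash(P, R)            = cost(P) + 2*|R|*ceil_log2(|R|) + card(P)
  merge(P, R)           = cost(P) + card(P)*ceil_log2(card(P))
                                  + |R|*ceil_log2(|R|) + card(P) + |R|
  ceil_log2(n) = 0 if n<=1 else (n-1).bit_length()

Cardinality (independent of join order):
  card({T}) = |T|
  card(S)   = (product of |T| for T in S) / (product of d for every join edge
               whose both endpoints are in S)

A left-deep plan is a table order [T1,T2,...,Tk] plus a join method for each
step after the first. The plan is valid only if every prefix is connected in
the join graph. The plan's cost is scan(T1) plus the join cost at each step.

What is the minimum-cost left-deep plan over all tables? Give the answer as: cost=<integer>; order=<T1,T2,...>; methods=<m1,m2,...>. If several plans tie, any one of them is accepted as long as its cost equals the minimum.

Selinger DP (subsets sized 1..n):
  {B}: scan cost=60, card=60
  {A}: scan cost=60, card=60
  {D}: scan cost=40, card=40
  {C}: scan cost=150, card=150
  {AB}: card=900; try (B,hash)→840, (A,hash)→840, (B,merge)→900, (A,merge)→900, (A,nl_idx)→1320, (B,nl)→3660 …(+1); best=840 via (B,hash)
  {AD}: card=1200; try (D,hash)→600, (A,merge)→740, (D,merge)→760, (A,hash)→800, (A,nl_idx)→1480, (D,nl_idx)→1620 …(+2); best=600 via (D,hash)
  {AC}: card=450; try (C,nl_idx)→990, (A,hash)→1020, (A,nl_idx)→1500, (C,merge)→1830, (A,merge)→1920, (C,hash)→2520 …(+2); best=990 via (C,nl_idx)
  {ABD}: card=18000; try (D,hash)→2220, (B,hash)→2520, (D,merge)→11020, (B,merge)→15420, (D,nl_idx)→24240, (D,nl)→36840 …(+1); best=2220 via (D,hash)
  {ABC}: card=6750; try (B,hash)→2160, (C,hash)→4140, (B,merge)→5910, (C,merge)→12090, (C,nl_idx)→14790, (B,nl)→27990 …(+1); best=2160 via (B,hash)
  {ACD}: card=9000; try (D,hash)→1920, (C,hash)→4200, (D,merge)→5770, (D,nl_idx)→12690, (C,merge)→16350, (D,nl)→18990 …(+2); best=1920 via (D,hash)
  {ABCD}: card=135000; try (D,hash)→9390, (B,hash)→11640, (C,hash)→22620, (D,merge)→96940, (B,merge)→137340, (D,nl_idx)→177660 …(+5); best=9390 via (D,hash)

cost=9390; order=A,C,B,D; methods=nl_idx,hash,hash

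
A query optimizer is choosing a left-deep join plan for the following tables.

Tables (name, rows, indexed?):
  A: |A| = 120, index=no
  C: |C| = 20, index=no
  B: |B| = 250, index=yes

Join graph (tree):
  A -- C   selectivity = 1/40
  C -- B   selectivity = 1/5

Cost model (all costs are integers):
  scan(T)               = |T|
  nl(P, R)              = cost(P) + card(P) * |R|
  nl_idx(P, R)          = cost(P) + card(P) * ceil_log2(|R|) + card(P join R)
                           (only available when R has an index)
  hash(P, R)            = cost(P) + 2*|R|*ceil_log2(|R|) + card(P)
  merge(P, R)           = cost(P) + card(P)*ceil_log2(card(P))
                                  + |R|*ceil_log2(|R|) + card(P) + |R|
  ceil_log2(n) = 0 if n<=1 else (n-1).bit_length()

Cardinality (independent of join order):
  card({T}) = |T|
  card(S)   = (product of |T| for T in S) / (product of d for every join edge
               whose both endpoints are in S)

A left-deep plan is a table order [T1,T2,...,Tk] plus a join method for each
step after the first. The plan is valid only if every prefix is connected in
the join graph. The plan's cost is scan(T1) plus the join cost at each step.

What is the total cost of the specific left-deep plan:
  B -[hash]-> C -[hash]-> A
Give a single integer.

step 1: scan B: cost=250, card=250
step 2: join C via hash
    card(P join C) = 250*20/(5) = 1000
    cost = 250 + 2*20*5 + 250 = 700
step 3: join A via hash
    card(P join A) = 1000*120/(40) = 3000
    cost = 700 + 2*120*7 + 1000 = 3380

3380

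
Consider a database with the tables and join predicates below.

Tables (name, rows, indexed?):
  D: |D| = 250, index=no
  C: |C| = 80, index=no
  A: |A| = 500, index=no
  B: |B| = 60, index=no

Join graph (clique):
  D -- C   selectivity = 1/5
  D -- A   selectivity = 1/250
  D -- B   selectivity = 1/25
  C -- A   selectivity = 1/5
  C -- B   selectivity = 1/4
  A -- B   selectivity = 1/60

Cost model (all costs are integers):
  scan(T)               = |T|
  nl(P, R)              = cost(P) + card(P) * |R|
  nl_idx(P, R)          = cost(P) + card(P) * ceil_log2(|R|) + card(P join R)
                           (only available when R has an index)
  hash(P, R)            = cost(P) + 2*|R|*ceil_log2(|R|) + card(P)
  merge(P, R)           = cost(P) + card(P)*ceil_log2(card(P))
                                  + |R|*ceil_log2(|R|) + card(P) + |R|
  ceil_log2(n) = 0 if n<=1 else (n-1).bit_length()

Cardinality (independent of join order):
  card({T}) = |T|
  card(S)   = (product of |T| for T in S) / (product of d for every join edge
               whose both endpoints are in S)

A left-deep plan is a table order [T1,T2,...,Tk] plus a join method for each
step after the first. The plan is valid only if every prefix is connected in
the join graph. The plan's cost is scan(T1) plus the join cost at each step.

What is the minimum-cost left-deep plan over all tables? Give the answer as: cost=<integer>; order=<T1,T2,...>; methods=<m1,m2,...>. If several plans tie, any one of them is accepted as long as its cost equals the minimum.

Selinger DP (subsets sized 1..n):
  {D}: scan cost=250, card=250
  {C}: scan cost=80, card=80
  {A}: scan cost=500, card=500
  {B}: scan cost=60, card=60
  {CD}: card=4000; try (C,hash)→1620, (D,merge)→2970, (C,merge)→3140, (D,hash)→4160, (D,nl)→20080, (C,nl)→20250; best=1620 via (C,hash)
  {AD}: card=500; try (D,hash)→5000, (A,merge)→7500, (D,merge)→7750, (A,hash)→9500, (A,nl)→125250, (D,nl)→125500; best=5000 via (D,hash)
  {BD}: card=600; try (B,hash)→1220, (D,merge)→2730, (B,merge)→2920, (D,hash)→4120, (D,nl)→15060, (B,nl)→15250; best=1220 via (B,hash)
  {AC}: card=8000; try (C,hash)→2120, (A,merge)→5720, (C,merge)→6140, (A,hash)→9160, (A,nl)→40080, (C,nl)→40500; best=2120 via (C,hash)
  {BC}: card=1200; try (B,hash)→880, (C,merge)→1120, (B,merge)→1140, (C,hash)→1240, (C,nl)→4860, (B,nl)→4880; best=880 via (B,hash)
  {AB}: card=500; try (B,hash)→1720, (A,merge)→5480, (B,merge)→5920, (A,hash)→9120, (A,nl)→30060, (B,nl)→30500; best=1720 via (B,hash)
  {ACD}: card=1600; try (C,hash)→6620, (C,merge)→10640, (D,hash)→14120, (A,hash)→14620, (C,nl)→45000, (A,merge)→58620 …(+3); best=6620 via (C,hash)
  {BCD}: card=2400; try (C,hash)→2940, (D,hash)→6080, (B,hash)→6340, (C,merge)→8460, (D,merge)→17530, (C,nl)→49220 …(+3); best=2940 via (C,hash)
  {ABD}: card=20; try (D,hash)→6220, (B,hash)→6220, (D,merge)→8970, (B,merge)→10420, (A,hash)→10820, (A,merge)→12820 …(+3); best=6220 via (D,hash)
  {ABC}: card=2000; try (C,hash)→3340, (C,merge)→7360, (B,hash)→10840, (A,hash)→11080, (A,merge)→20280, (C,nl)→41720 …(+3); best=3340 via (C,hash)
  {ABCD}: card=16; try (C,merge)→6980, (C,hash)→7360, (C,nl)→7820, (B,hash)→8940, (D,hash)→9340, (A,hash)→14340 …(+6); best=6980 via (C,merge)

cost=6980; order=A,B,D,C; methods=hash,hash,merge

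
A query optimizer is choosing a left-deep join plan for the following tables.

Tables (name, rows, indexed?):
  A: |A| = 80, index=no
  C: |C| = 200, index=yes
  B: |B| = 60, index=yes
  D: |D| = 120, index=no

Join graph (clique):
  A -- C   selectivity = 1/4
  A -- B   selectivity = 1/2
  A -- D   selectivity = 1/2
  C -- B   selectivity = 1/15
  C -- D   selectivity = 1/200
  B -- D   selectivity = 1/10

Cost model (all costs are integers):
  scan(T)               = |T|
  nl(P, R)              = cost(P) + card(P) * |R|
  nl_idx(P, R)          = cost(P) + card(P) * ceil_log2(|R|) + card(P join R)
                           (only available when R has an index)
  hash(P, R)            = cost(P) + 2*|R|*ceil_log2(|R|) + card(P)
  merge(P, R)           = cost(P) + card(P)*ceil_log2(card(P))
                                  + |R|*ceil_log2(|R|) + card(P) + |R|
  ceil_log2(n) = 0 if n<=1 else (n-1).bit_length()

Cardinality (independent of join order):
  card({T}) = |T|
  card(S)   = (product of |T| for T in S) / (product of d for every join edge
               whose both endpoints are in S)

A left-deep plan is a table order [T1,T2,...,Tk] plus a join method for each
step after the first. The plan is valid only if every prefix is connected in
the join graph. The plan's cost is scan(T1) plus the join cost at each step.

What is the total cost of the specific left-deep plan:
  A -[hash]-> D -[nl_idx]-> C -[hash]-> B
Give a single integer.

step 1: scan A: cost=80, card=80
step 2: join D via hash
    card(P join D) = 80*120/(2) = 4800
    cost = 80 + 2*120*7 + 80 = 1840
step 3: join C via nl_idx
    card(P join C) = 4800*200/(4*200) = 1200
    cost = 1840 + 4800*8 + 1200 = 41440
step 4: join B via hash
    card(P join B) = 1200*60/(2*15*10) = 240
    cost = 41440 + 2*60*6 + 1200 = 43360

43360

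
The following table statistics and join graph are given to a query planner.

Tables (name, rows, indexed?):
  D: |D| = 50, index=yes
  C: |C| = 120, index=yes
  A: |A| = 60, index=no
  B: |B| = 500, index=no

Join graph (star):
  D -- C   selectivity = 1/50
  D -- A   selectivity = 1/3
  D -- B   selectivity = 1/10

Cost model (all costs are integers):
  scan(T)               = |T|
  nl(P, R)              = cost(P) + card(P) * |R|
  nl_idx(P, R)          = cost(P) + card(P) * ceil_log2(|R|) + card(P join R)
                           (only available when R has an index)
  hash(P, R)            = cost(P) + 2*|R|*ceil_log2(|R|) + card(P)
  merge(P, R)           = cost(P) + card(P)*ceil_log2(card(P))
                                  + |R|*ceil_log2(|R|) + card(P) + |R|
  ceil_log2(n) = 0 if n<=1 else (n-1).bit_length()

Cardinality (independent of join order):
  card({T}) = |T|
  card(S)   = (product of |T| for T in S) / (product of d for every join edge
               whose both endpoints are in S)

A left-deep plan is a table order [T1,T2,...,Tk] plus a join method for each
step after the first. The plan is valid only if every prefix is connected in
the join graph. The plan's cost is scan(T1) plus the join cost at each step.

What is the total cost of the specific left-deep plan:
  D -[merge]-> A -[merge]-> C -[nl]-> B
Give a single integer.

1212780

step 1: scan D: cost=50, card=50
step 2: join A via merge
    card(P join A) = 50*60/(3) = 1000
    cost = 50 + 50*6 + 60*6 + 50 + 60 = 820
step 3: join C via merge
    card(P join C) = 1000*120/(50) = 2400
    cost = 820 + 1000*10 + 120*7 + 1000 + 120 = 12780
step 4: join B via nl
    card(P join B) = 2400*500/(10) = 120000
    cost = 12780 + 2400*500 = 1212780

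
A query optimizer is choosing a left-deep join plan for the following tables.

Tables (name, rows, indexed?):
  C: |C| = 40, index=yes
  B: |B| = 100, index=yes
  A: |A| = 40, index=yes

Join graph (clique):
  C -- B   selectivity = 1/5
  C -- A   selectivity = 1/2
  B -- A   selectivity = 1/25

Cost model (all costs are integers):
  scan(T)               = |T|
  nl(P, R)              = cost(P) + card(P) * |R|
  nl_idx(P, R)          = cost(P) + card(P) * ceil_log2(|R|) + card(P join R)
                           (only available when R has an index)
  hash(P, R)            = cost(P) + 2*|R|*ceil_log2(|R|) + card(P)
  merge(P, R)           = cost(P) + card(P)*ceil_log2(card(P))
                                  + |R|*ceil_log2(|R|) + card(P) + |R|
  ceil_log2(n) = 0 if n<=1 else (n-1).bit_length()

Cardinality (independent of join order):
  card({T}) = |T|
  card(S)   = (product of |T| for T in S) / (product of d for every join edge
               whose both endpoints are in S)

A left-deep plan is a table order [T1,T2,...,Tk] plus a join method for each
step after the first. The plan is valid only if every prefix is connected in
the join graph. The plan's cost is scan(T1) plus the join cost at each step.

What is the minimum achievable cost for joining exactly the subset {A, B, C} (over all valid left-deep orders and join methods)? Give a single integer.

Selinger DP over subsets of {A,B,C}:
  {C}: scan cost=40, card=40
  {B}: scan cost=100, card=100
  {A}: scan cost=40, card=40
  {BC}: card=800; try (C,hash)→680, (B,merge)→1120, (B,nl_idx)→1120, (C,merge)→1180, (B,hash)→1480, (C,nl_idx)→1500 …(+2); best=680 via (C,hash)
  {AC}: card=800; try (C,hash)→560, (A,hash)→560, (C,merge)→600, (A,merge)→600, (C,nl_idx)→1080, (A,nl_idx)→1080 …(+2); best=560 via (C,hash)
  {AB}: card=160; try (B,nl_idx)→480, (A,hash)→680, (A,nl_idx)→860, (B,merge)→1120, (A,merge)→1180, (B,hash)→1480 …(+2); best=480 via (B,nl_idx)
  {ABC}: card=640; try (C,hash)→1120, (A,hash)→1960, (C,nl_idx)→2080, (C,merge)→2200, (B,hash)→2760, (A,nl_idx)→6120 …(+6); best=1120 via (C,hash)

1120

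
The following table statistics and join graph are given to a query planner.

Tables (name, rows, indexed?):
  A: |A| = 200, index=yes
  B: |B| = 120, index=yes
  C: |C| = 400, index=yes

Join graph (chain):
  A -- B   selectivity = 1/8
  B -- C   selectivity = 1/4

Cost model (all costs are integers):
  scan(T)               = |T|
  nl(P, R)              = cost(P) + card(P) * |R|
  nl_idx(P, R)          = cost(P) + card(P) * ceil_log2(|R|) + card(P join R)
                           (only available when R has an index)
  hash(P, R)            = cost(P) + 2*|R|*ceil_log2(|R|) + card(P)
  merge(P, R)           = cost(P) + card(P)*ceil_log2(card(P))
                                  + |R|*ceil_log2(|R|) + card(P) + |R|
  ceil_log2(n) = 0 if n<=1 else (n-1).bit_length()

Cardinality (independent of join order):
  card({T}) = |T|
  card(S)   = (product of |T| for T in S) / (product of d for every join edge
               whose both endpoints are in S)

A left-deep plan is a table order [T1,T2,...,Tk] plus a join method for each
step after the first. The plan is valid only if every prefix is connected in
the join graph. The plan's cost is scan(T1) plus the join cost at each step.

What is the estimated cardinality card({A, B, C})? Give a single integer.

Tables in S: A(200), B(120), C(400)
Edges inside S: A-B(d=8), B-C(d=4)
numerator = 200 * 120 * 400 = 9600000
denominator = 8 * 4 = 32
card(S) = 9600000 / 32 = 300000

300000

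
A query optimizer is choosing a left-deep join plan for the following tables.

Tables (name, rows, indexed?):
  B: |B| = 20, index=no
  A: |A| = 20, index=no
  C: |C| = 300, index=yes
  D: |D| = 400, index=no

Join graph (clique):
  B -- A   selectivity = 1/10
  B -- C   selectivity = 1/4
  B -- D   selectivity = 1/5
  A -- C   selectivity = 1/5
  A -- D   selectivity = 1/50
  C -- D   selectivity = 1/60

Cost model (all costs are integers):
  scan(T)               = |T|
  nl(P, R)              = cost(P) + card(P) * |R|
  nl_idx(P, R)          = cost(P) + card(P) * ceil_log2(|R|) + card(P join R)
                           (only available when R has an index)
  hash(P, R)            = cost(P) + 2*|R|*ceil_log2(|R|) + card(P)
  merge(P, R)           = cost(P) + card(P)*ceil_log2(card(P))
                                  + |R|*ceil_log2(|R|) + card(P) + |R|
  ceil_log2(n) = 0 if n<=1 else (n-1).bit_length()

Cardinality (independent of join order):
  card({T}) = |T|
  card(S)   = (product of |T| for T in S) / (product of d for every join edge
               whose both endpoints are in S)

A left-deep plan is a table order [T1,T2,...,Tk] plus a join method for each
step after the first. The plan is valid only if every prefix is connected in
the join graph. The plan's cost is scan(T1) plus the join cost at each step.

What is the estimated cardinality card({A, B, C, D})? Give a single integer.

16

Tables in S: A(20), B(20), C(300), D(400)
Edges inside S: B-A(d=10), B-C(d=4), B-D(d=5), A-C(d=5), A-D(d=50), C-D(d=60)
numerator = 20 * 20 * 300 * 400 = 48000000
denominator = 10 * 4 * 5 * 5 * 50 * 60 = 3000000
card(S) = 48000000 / 3000000 = 16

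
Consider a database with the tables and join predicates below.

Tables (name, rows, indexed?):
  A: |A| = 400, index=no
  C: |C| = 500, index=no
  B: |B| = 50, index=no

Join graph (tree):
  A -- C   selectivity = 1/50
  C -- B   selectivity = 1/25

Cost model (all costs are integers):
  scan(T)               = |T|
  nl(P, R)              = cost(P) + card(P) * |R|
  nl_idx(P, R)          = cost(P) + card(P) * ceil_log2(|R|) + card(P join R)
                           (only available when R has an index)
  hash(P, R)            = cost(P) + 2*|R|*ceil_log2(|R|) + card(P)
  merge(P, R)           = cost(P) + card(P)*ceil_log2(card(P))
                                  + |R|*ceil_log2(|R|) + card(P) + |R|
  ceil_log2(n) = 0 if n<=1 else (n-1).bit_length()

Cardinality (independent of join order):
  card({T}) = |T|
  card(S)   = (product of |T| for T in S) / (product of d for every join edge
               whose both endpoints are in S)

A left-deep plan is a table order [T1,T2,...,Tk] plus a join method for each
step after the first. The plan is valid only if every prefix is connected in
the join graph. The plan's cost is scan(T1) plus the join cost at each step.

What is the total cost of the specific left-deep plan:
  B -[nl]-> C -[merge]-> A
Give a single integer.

40050

step 1: scan B: cost=50, card=50
step 2: join C via nl
    card(P join C) = 50*500/(25) = 1000
    cost = 50 + 50*500 = 25050
step 3: join A via merge
    card(P join A) = 1000*400/(50) = 8000
    cost = 25050 + 1000*10 + 400*9 + 1000 + 400 = 40050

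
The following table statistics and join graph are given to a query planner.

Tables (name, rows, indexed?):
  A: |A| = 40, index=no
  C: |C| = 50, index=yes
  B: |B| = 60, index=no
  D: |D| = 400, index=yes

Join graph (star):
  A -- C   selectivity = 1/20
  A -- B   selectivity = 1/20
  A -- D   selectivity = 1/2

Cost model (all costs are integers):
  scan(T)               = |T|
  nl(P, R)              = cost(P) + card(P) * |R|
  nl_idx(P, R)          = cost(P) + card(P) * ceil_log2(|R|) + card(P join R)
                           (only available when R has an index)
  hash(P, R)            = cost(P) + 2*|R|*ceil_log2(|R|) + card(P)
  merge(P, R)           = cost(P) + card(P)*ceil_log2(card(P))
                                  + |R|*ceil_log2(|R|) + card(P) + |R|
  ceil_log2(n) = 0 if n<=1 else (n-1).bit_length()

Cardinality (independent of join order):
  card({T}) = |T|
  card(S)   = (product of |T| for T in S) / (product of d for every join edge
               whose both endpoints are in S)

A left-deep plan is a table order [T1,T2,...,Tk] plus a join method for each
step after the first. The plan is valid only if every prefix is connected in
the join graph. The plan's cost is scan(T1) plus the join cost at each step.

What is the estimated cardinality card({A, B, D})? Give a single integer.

Tables in S: A(40), B(60), D(400)
Edges inside S: A-B(d=20), A-D(d=2)
numerator = 40 * 60 * 400 = 960000
denominator = 20 * 2 = 40
card(S) = 960000 / 40 = 24000

24000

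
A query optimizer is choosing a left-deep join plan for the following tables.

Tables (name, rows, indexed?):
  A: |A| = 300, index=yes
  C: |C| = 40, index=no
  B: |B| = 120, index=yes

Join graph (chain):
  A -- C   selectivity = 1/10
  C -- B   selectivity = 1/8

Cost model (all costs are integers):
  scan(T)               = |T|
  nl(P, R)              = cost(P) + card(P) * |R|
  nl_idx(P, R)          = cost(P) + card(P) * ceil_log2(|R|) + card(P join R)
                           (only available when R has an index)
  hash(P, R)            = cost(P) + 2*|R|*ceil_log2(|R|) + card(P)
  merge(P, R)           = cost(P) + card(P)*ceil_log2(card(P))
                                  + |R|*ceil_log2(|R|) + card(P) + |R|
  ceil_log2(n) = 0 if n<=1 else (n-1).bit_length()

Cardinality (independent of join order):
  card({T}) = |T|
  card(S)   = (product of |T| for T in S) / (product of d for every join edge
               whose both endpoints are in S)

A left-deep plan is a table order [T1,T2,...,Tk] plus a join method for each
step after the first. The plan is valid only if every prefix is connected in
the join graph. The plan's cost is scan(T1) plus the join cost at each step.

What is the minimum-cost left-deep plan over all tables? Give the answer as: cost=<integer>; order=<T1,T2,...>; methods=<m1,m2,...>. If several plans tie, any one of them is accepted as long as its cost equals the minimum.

cost=3960; order=A,C,B; methods=hash,hash

Selinger DP (subsets sized 1..n):
  {A}: scan cost=300, card=300
  {C}: scan cost=40, card=40
  {B}: scan cost=120, card=120
  {AC}: card=1200; try (C,hash)→1080, (A,nl_idx)→1600, (A,merge)→3320, (C,merge)→3580, (A,hash)→5480, (A,nl)→12040 …(+1); best=1080 via (C,hash)
  {BC}: card=600; try (C,hash)→720, (B,nl_idx)→920, (B,merge)→1280, (C,merge)→1360, (B,hash)→1760, (B,nl)→4840 …(+1); best=720 via (C,hash)
  {ABC}: card=18000; try (B,hash)→3960, (A,hash)→6720, (A,merge)→10320, (B,merge)→16440, (A,nl_idx)→24120, (B,nl_idx)→27480 …(+2); best=3960 via (B,hash)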